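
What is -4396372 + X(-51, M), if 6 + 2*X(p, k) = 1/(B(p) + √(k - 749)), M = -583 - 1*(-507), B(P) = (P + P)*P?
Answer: (-43963750*√33 + 45739885499*I)/(2*(-5202*I + 5*√33)) ≈ -4.3964e+6 - 7.6294e-6*I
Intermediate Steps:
B(P) = 2*P² (B(P) = (2*P)*P = 2*P²)
M = -76 (M = -583 + 507 = -76)
X(p, k) = -3 + 1/(2*(√(-749 + k) + 2*p²)) (X(p, k) = -3 + 1/(2*(2*p² + √(k - 749))) = -3 + 1/(2*(2*p² + √(-749 + k))) = -3 + 1/(2*(√(-749 + k) + 2*p²)))
-4396372 + X(-51, M) = -4396372 + (1 - 12*(-51)² - 6*√(-749 - 76))/(2*(√(-749 - 76) + 2*(-51)²)) = -4396372 + (1 - 12*2601 - 30*I*√33)/(2*(√(-825) + 2*2601)) = -4396372 + (1 - 31212 - 30*I*√33)/(2*(5*I*√33 + 5202)) = -4396372 + (1 - 31212 - 30*I*√33)/(2*(5202 + 5*I*√33)) = -4396372 + (-31211 - 30*I*√33)/(2*(5202 + 5*I*√33))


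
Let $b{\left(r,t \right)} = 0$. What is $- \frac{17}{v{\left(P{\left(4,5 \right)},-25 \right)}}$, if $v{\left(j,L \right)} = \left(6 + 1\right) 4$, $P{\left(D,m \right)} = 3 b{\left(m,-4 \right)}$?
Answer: $- \frac{17}{28} \approx -0.60714$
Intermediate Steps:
$P{\left(D,m \right)} = 0$ ($P{\left(D,m \right)} = 3 \cdot 0 = 0$)
$v{\left(j,L \right)} = 28$ ($v{\left(j,L \right)} = 7 \cdot 4 = 28$)
$- \frac{17}{v{\left(P{\left(4,5 \right)},-25 \right)}} = - \frac{17}{28}$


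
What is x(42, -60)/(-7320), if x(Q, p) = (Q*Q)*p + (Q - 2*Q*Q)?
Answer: 18221/1220 ≈ 14.935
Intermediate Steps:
x(Q, p) = Q - 2*Q² + p*Q² (x(Q, p) = Q²*p + (Q - 2*Q²) = p*Q² + (Q - 2*Q²) = Q - 2*Q² + p*Q²)
x(42, -60)/(-7320) = (42*(1 - 2*42 + 42*(-60)))/(-7320) = (42*(1 - 84 - 2520))*(-1/7320) = (42*(-2603))*(-1/7320) = -109326*(-1/7320) = 18221/1220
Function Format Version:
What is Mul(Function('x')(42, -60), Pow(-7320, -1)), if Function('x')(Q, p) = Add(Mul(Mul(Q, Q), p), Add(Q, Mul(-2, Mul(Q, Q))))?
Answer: Rational(18221, 1220) ≈ 14.935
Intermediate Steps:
Function('x')(Q, p) = Add(Q, Mul(-2, Pow(Q, 2)), Mul(p, Pow(Q, 2))) (Function('x')(Q, p) = Add(Mul(Pow(Q, 2), p), Add(Q, Mul(-2, Pow(Q, 2)))) = Add(Mul(p, Pow(Q, 2)), Add(Q, Mul(-2, Pow(Q, 2)))) = Add(Q, Mul(-2, Pow(Q, 2)), Mul(p, Pow(Q, 2))))
Mul(Function('x')(42, -60), Pow(-7320, -1)) = Mul(Mul(42, Add(1, Mul(-2, 42), Mul(42, -60))), Pow(-7320, -1)) = Mul(Mul(42, Add(1, -84, -2520)), Rational(-1, 7320)) = Mul(Mul(42, -2603), Rational(-1, 7320)) = Mul(-109326, Rational(-1, 7320)) = Rational(18221, 1220)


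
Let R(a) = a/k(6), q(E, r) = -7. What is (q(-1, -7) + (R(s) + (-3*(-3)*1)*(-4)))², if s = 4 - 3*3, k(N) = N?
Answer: 69169/36 ≈ 1921.4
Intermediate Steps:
s = -5 (s = 4 - 9 = -5)
R(a) = a/6
(q(-1, -7) + (R(s) + (-3*(-3)*1)*(-4)))² = (-7 + ((⅙)*(-5) + (-3*(-3)*1)*(-4)))² = (-7 + (-⅚ + (9*1)*(-4)))² = (-7 + (-⅚ + 9*(-4)))² = (-7 + (-⅚ - 36))² = (-7 - 221/6)² = (-263/6)² = 69169/36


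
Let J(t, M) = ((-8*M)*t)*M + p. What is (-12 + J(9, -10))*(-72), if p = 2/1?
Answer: 519120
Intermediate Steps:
p = 2 (p = 1*2 = 2)
J(t, M) = 2 - 8*t*M**2 (J(t, M) = ((-8*M)*t)*M + 2 = (-8*M*t)*M + 2 = -8*t*M**2 + 2 = 2 - 8*t*M**2)
(-12 + J(9, -10))*(-72) = (-12 + (2 - 8*9*(-10)**2))*(-72) = (-12 + (2 - 8*9*100))*(-72) = (-12 + (2 - 7200))*(-72) = (-12 - 7198)*(-72) = -7210*(-72) = 519120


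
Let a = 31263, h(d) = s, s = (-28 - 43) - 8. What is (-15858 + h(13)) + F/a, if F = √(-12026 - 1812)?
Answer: -15937 + I*√13838/31263 ≈ -15937.0 + 0.0037628*I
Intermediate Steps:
s = -79 (s = -71 - 8 = -79)
h(d) = -79
F = I*√13838 (F = √(-13838) = I*√13838 ≈ 117.64*I)
(-15858 + h(13)) + F/a = (-15858 - 79) + (I*√13838)/31263 = -15937 + (I*√13838)*(1/31263) = -15937 + I*√13838/31263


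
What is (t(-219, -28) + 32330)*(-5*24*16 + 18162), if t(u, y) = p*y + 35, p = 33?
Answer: 510664722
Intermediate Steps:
t(u, y) = 35 + 33*y (t(u, y) = 33*y + 35 = 35 + 33*y)
(t(-219, -28) + 32330)*(-5*24*16 + 18162) = ((35 + 33*(-28)) + 32330)*(-5*24*16 + 18162) = ((35 - 924) + 32330)*(-120*16 + 18162) = (-889 + 32330)*(-1920 + 18162) = 31441*16242 = 510664722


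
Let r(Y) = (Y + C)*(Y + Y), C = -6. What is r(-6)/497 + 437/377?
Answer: 271477/187369 ≈ 1.4489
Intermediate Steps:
r(Y) = 2*Y*(-6 + Y) (r(Y) = (Y - 6)*(Y + Y) = (-6 + Y)*(2*Y) = 2*Y*(-6 + Y))
r(-6)/497 + 437/377 = (2*(-6)*(-6 - 6))/497 + 437/377 = (2*(-6)*(-12))*(1/497) + 437*(1/377) = 144*(1/497) + 437/377 = 144/497 + 437/377 = 271477/187369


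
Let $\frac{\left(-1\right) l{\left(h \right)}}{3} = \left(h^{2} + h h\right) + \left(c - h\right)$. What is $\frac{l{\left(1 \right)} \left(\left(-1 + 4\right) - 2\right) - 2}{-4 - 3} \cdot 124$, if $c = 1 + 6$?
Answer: $\frac{3224}{7} \approx 460.57$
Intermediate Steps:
$c = 7$
$l{\left(h \right)} = -21 - 6 h^{2} + 3 h$ ($l{\left(h \right)} = - 3 \left(\left(h^{2} + h h\right) - \left(-7 + h\right)\right) = - 3 \left(\left(h^{2} + h^{2}\right) - \left(-7 + h\right)\right) = - 3 \left(2 h^{2} - \left(-7 + h\right)\right) = - 3 \left(7 - h + 2 h^{2}\right) = -21 - 6 h^{2} + 3 h$)
$\frac{l{\left(1 \right)} \left(\left(-1 + 4\right) - 2\right) - 2}{-4 - 3} \cdot 124 = \frac{\left(-21 - 6 \cdot 1^{2} + 3 \cdot 1\right) \left(\left(-1 + 4\right) - 2\right) - 2}{-4 - 3} \cdot 124 = \frac{\left(-21 - 6 + 3\right) \left(3 - 2\right) - 2}{-7} \cdot 124 = \left(\left(-21 - 6 + 3\right) 1 - 2\right) \left(- \frac{1}{7}\right) 124 = \left(\left(-24\right) 1 - 2\right) \left(- \frac{1}{7}\right) 124 = \left(-24 - 2\right) \left(- \frac{1}{7}\right) 124 = \left(-26\right) \left(- \frac{1}{7}\right) 124 = \frac{26}{7} \cdot 124 = \frac{3224}{7}$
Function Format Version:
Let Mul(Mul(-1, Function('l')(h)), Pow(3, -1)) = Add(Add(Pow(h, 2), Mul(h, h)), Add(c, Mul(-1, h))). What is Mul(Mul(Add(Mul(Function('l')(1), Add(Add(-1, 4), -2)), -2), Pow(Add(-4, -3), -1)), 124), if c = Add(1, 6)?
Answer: Rational(3224, 7) ≈ 460.57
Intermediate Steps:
c = 7
Function('l')(h) = Add(-21, Mul(-6, Pow(h, 2)), Mul(3, h)) (Function('l')(h) = Mul(-3, Add(Add(Pow(h, 2), Mul(h, h)), Add(7, Mul(-1, h)))) = Mul(-3, Add(Add(Pow(h, 2), Pow(h, 2)), Add(7, Mul(-1, h)))) = Mul(-3, Add(Mul(2, Pow(h, 2)), Add(7, Mul(-1, h)))) = Mul(-3, Add(7, Mul(-1, h), Mul(2, Pow(h, 2)))) = Add(-21, Mul(-6, Pow(h, 2)), Mul(3, h)))
Mul(Mul(Add(Mul(Function('l')(1), Add(Add(-1, 4), -2)), -2), Pow(Add(-4, -3), -1)), 124) = Mul(Mul(Add(Mul(Add(-21, Mul(-6, Pow(1, 2)), Mul(3, 1)), Add(Add(-1, 4), -2)), -2), Pow(Add(-4, -3), -1)), 124) = Mul(Mul(Add(Mul(Add(-21, Mul(-6, 1), 3), Add(3, -2)), -2), Pow(-7, -1)), 124) = Mul(Mul(Add(Mul(Add(-21, -6, 3), 1), -2), Rational(-1, 7)), 124) = Mul(Mul(Add(Mul(-24, 1), -2), Rational(-1, 7)), 124) = Mul(Mul(Add(-24, -2), Rational(-1, 7)), 124) = Mul(Mul(-26, Rational(-1, 7)), 124) = Mul(Rational(26, 7), 124) = Rational(3224, 7)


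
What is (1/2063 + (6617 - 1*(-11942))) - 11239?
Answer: 15101161/2063 ≈ 7320.0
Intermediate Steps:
(1/2063 + (6617 - 1*(-11942))) - 11239 = (1/2063 + (6617 + 11942)) - 11239 = (1/2063 + 18559) - 11239 = 38287218/2063 - 11239 = 15101161/2063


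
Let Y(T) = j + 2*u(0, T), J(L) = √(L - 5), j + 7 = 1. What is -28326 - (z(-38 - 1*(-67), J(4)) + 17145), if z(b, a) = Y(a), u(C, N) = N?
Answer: -45465 - 2*I ≈ -45465.0 - 2.0*I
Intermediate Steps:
j = -6 (j = -7 + 1 = -6)
J(L) = √(-5 + L)
Y(T) = -6 + 2*T
z(b, a) = -6 + 2*a
-28326 - (z(-38 - 1*(-67), J(4)) + 17145) = -28326 - ((-6 + 2*√(-5 + 4)) + 17145) = -28326 - ((-6 + 2*√(-1)) + 17145) = -28326 - ((-6 + 2*I) + 17145) = -28326 - (17139 + 2*I) = -28326 + (-17139 - 2*I) = -45465 - 2*I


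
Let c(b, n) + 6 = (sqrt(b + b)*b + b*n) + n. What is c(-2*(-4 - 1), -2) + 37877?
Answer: 37849 + 20*sqrt(5) ≈ 37894.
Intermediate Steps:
c(b, n) = -6 + n + b*n + sqrt(2)*b**(3/2) (c(b, n) = -6 + ((sqrt(b + b)*b + b*n) + n) = -6 + ((sqrt(2*b)*b + b*n) + n) = -6 + (((sqrt(2)*sqrt(b))*b + b*n) + n) = -6 + ((sqrt(2)*b**(3/2) + b*n) + n) = -6 + ((b*n + sqrt(2)*b**(3/2)) + n) = -6 + (n + b*n + sqrt(2)*b**(3/2)) = -6 + n + b*n + sqrt(2)*b**(3/2))
c(-2*(-4 - 1), -2) + 37877 = (-6 - 2 - 2*(-4 - 1)*(-2) + sqrt(2)*(-2*(-4 - 1))**(3/2)) + 37877 = (-6 - 2 - 2*(-5)*(-2) + sqrt(2)*(-2*(-5))**(3/2)) + 37877 = (-6 - 2 + 10*(-2) + sqrt(2)*10**(3/2)) + 37877 = (-6 - 2 - 20 + sqrt(2)*(10*sqrt(10))) + 37877 = (-6 - 2 - 20 + 20*sqrt(5)) + 37877 = (-28 + 20*sqrt(5)) + 37877 = 37849 + 20*sqrt(5)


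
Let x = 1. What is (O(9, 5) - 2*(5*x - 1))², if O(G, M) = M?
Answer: 9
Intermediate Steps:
(O(9, 5) - 2*(5*x - 1))² = (5 - 2*(5*1 - 1))² = (5 - 2*(5 - 1))² = (5 - 2*4)² = (5 - 8)² = (-3)² = 9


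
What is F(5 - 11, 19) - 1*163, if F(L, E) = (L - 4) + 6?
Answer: -167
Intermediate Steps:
F(L, E) = 2 + L (F(L, E) = (-4 + L) + 6 = 2 + L)
F(5 - 11, 19) - 1*163 = (2 + (5 - 11)) - 1*163 = (2 - 6) - 163 = -4 - 163 = -167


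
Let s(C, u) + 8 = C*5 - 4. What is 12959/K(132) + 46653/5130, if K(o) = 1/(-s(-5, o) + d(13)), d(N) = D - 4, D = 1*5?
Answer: 842091371/1710 ≈ 4.9245e+5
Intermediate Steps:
s(C, u) = -12 + 5*C (s(C, u) = -8 + (C*5 - 4) = -8 + (5*C - 4) = -8 + (-4 + 5*C) = -12 + 5*C)
D = 5
d(N) = 1 (d(N) = 5 - 4 = 1)
K(o) = 1/38 (K(o) = 1/(-(-12 + 5*(-5)) + 1) = 1/(-(-12 - 25) + 1) = 1/(-1*(-37) + 1) = 1/(37 + 1) = 1/38)
12959/K(132) + 46653/5130 = 12959/(1/38) + 46653/5130 = 12959*38 + 46653*(1/5130) = 492442 + 15551/1710 = 842091371/1710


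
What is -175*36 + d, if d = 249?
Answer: -6051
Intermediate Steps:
-175*36 + d = -175*36 + 249 = -6300 + 249 = -6051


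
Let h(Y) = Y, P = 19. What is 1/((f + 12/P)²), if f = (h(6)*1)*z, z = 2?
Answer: 361/57600 ≈ 0.0062674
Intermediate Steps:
f = 12 (f = (6*1)*2 = 6*2 = 12)
1/((f + 12/P)²) = 1/((12 + 12/19)²) = 1/((240/19)²) = 1/(57600/361) = 361/57600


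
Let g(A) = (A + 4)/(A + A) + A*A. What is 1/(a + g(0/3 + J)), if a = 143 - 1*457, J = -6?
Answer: -6/1667 ≈ -0.0035993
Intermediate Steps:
g(A) = A**2 + (4 + A)/(2*A) (g(A) = (4 + A)/((2*A)) + A**2 = (4 + A)*(1/(2*A)) + A**2 = (4 + A)/(2*A) + A**2 = A**2 + (4 + A)/(2*A))
a = -314 (a = 143 - 457 = -314)
1/(a + g(0/3 + J)) = 1/(-314 + (2 + (0/3 - 6)**3 + (0/3 - 6)/2)/(0/3 - 6)) = 1/(-314 + (2 + (0*(1/3) - 6)**3 + (0*(1/3) - 6)/2)/(0*(1/3) - 6)) = 1/(-314 + (2 + (0 - 6)**3 + (0 - 6)/2)/(0 - 6)) = 1/(-314 + (2 + (-6)**3 + (1/2)*(-6))/(-6)) = 1/(-314 - (2 - 216 - 3)/6) = 1/(-314 - 1/6*(-217)) = 1/(-314 + 217/6) = 1/(-1667/6) = -6/1667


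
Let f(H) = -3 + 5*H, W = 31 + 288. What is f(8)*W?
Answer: 11803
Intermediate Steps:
W = 319
f(8)*W = (-3 + 5*8)*319 = (-3 + 40)*319 = 37*319 = 11803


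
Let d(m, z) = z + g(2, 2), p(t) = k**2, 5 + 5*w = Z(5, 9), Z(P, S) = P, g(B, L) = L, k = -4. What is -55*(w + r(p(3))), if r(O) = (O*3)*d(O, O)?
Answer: -47520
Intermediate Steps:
w = 0 (w = -1 + (1/5)*5 = -1 + 1 = 0)
p(t) = 16 (p(t) = (-4)**2 = 16)
d(m, z) = 2 + z (d(m, z) = z + 2 = 2 + z)
r(O) = 3*O*(2 + O) (r(O) = (O*3)*(2 + O) = (3*O)*(2 + O) = 3*O*(2 + O))
-55*(w + r(p(3))) = -55*(0 + 3*16*(2 + 16)) = -55*(0 + 3*16*18) = -55*(0 + 864) = -55*864 = -47520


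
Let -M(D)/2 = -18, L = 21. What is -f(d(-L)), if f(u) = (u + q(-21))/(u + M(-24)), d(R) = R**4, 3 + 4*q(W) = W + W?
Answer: -86431/86452 ≈ -0.99976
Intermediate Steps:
M(D) = 36 (M(D) = -2*(-18) = 36)
q(W) = -3/4 + W/2 (q(W) = -3/4 + (W + W)/4 = -3/4 + (2*W)/4 = -3/4 + W/2)
f(u) = (-45/4 + u)/(36 + u) (f(u) = (u + (-3/4 + (1/2)*(-21)))/(u + 36) = (u + (-3/4 - 21/2))/(36 + u) = (u - 45/4)/(36 + u) = (-45/4 + u)/(36 + u))
-f(d(-L)) = -(-45/4 + (-1*21)**4)/(36 + (-1*21)**4) = -(-45/4 + (-21)**4)/(36 + (-21)**4) = -(-45/4 + 194481)/(36 + 194481) = -777879/(194517*4) = -1*86431/86452 = -86431/86452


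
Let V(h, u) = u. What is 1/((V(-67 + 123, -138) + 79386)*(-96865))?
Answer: -1/7676357520 ≈ -1.3027e-10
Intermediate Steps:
1/((V(-67 + 123, -138) + 79386)*(-96865)) = 1/((-138 + 79386)*(-96865)) = -1/96865/79248 = (1/79248)*(-1/96865) = -1/7676357520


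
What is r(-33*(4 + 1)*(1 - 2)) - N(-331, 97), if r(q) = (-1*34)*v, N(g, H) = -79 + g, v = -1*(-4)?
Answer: 274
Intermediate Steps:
v = 4
r(q) = -136 (r(q) = -1*34*4 = -34*4 = -136)
r(-33*(4 + 1)*(1 - 2)) - N(-331, 97) = -136 - (-79 - 331) = -136 - 1*(-410) = -136 + 410 = 274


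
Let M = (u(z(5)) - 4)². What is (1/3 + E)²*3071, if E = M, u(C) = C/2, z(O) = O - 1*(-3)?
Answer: 3071/9 ≈ 341.22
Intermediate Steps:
z(O) = 3 + O (z(O) = O + 3 = 3 + O)
u(C) = C/2 (u(C) = C*(½) = C/2)
M = 0 (M = ((3 + 5)/2 - 4)² = ((½)*8 - 4)² = (4 - 4)² = 0² = 0)
E = 0
(1/3 + E)²*3071 = (1/3 + 0)²*3071 = (⅓ + 0)²*3071 = (⅓)²*3071 = (⅑)*3071 = 3071/9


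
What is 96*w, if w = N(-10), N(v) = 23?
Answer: 2208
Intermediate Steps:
w = 23
96*w = 96*23 = 2208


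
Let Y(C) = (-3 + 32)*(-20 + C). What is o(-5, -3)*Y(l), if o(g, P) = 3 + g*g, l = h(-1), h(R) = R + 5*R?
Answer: -21112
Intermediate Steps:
h(R) = 6*R
l = -6 (l = 6*(-1) = -6)
o(g, P) = 3 + g²
Y(C) = -580 + 29*C (Y(C) = 29*(-20 + C) = -580 + 29*C)
o(-5, -3)*Y(l) = (3 + (-5)²)*(-580 + 29*(-6)) = (3 + 25)*(-580 - 174) = 28*(-754) = -21112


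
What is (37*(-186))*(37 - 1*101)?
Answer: 440448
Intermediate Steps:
(37*(-186))*(37 - 1*101) = -6882*(37 - 101) = -6882*(-64) = 440448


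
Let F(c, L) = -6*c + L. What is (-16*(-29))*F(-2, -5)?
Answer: 3248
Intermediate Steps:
F(c, L) = L - 6*c
(-16*(-29))*F(-2, -5) = (-16*(-29))*(-5 - 6*(-2)) = 464*(-5 + 12) = 464*7 = 3248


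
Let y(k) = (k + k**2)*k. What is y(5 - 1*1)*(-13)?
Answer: -1040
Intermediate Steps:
y(k) = k*(k + k**2)
y(5 - 1*1)*(-13) = ((5 - 1*1)**2*(1 + (5 - 1*1)))*(-13) = ((5 - 1)**2*(1 + (5 - 1)))*(-13) = (4**2*(1 + 4))*(-13) = (16*5)*(-13) = 80*(-13) = -1040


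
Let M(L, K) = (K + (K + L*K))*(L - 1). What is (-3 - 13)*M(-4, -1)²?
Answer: -1600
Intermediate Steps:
M(L, K) = (-1 + L)*(2*K + K*L) (M(L, K) = (K + (K + K*L))*(-1 + L) = (2*K + K*L)*(-1 + L) = (-1 + L)*(2*K + K*L))
(-3 - 13)*M(-4, -1)² = (-3 - 13)*(-(-2 - 4 + (-4)²))² = -16*(-2 - 4 + 16)² = -16*(-1*10)² = -16*(-10)² = -16*100 = -1600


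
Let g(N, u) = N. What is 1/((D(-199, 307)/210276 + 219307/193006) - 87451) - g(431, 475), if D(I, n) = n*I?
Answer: -69530555320326209/161323789966531 ≈ -431.00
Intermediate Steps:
D(I, n) = I*n
1/((D(-199, 307)/210276 + 219307/193006) - 87451) - g(431, 475) = 1/((-199*307/210276 + 219307/193006) - 87451) - 1*431 = 1/((-61093*1/210276 + 219307*(1/193006)) - 87451) - 431 = 1/((-61093/210276 + 19937/17546) - 87451) - 431 = 1/(1560167417/1844751348 - 87451) - 431 = 1/(-161323789966531/1844751348) - 431 = -1844751348/161323789966531 - 431 = -69530555320326209/161323789966531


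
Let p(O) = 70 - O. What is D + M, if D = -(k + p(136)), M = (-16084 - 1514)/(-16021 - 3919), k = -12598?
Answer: 126268879/9970 ≈ 12665.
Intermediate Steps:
M = 8799/9970 (M = -17598/(-19940) = -17598*(-1/19940) = 8799/9970 ≈ 0.88255)
D = 12664 (D = -(-12598 + (70 - 1*136)) = -(-12598 + (70 - 136)) = -(-12598 - 66) = -1*(-12664) = 12664)
D + M = 12664 + 8799/9970 = 126268879/9970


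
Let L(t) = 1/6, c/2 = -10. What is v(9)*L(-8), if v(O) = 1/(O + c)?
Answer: -1/66 ≈ -0.015152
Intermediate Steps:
c = -20 (c = 2*(-10) = -20)
L(t) = ⅙
v(O) = 1/(-20 + O) (v(O) = 1/(O - 20) = 1/(-20 + O))
v(9)*L(-8) = (⅙)/(-20 + 9) = (⅙)/(-11) = -1/11*⅙ = -1/66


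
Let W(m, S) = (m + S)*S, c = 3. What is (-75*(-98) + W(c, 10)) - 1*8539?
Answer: -1059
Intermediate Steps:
W(m, S) = S*(S + m) (W(m, S) = (S + m)*S = S*(S + m))
(-75*(-98) + W(c, 10)) - 1*8539 = (-75*(-98) + 10*(10 + 3)) - 1*8539 = (7350 + 10*13) - 8539 = (7350 + 130) - 8539 = 7480 - 8539 = -1059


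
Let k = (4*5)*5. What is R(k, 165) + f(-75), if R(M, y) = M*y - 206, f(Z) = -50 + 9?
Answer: 16253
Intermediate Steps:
f(Z) = -41
k = 100 (k = 20*5 = 100)
R(M, y) = -206 + M*y
R(k, 165) + f(-75) = (-206 + 100*165) - 41 = (-206 + 16500) - 41 = 16294 - 41 = 16253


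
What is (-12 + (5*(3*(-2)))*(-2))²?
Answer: 2304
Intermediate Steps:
(-12 + (5*(3*(-2)))*(-2))² = (-12 + (5*(-6))*(-2))² = (-12 - 30*(-2))² = (-12 + 60)² = 48² = 2304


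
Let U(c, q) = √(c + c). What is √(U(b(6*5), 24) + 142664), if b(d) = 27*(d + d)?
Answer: √(142664 + 18*√10) ≈ 377.78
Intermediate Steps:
b(d) = 54*d (b(d) = 27*(2*d) = 54*d)
U(c, q) = √2*√c (U(c, q) = √(2*c) = √2*√c)
√(U(b(6*5), 24) + 142664) = √(√2*√(54*(6*5)) + 142664) = √(√2*√(54*30) + 142664) = √(√2*√1620 + 142664) = √(√2*(18*√5) + 142664) = √(18*√10 + 142664) = √(142664 + 18*√10)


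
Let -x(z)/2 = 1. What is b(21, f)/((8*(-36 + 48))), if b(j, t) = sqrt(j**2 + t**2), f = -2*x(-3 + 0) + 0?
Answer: sqrt(457)/96 ≈ 0.22268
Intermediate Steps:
x(z) = -2 (x(z) = -2*1 = -2)
f = 4 (f = -2*(-2) + 0 = 4 + 0 = 4)
b(21, f)/((8*(-36 + 48))) = sqrt(21**2 + 4**2)/((8*(-36 + 48))) = sqrt(441 + 16)/((8*12)) = sqrt(457)/96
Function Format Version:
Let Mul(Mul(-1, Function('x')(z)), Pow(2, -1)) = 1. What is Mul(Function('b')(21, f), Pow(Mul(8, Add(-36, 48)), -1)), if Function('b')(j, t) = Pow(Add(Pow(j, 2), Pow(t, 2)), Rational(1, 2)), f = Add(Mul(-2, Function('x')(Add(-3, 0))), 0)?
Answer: Mul(Rational(1, 96), Pow(457, Rational(1, 2))) ≈ 0.22268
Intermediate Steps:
Function('x')(z) = -2 (Function('x')(z) = Mul(-2, 1) = -2)
f = 4 (f = Add(Mul(-2, -2), 0) = Add(4, 0) = 4)
Mul(Function('b')(21, f), Pow(Mul(8, Add(-36, 48)), -1)) = Mul(Pow(Add(Pow(21, 2), Pow(4, 2)), Rational(1, 2)), Pow(Mul(8, Add(-36, 48)), -1)) = Mul(Pow(Add(441, 16), Rational(1, 2)), Pow(Mul(8, 12), -1)) = Mul(Pow(457, Rational(1, 2)), Pow(96, -1)) = Mul(Pow(457, Rational(1, 2)), Rational(1, 96)) = Mul(Rational(1, 96), Pow(457, Rational(1, 2)))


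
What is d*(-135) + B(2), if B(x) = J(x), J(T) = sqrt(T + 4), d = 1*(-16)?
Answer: 2160 + sqrt(6) ≈ 2162.4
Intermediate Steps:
d = -16
J(T) = sqrt(4 + T)
B(x) = sqrt(4 + x)
d*(-135) + B(2) = -16*(-135) + sqrt(4 + 2) = 2160 + sqrt(6)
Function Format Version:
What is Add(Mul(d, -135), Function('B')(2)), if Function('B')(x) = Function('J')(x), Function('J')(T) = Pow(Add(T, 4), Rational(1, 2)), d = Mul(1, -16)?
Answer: Add(2160, Pow(6, Rational(1, 2))) ≈ 2162.4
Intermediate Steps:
d = -16
Function('J')(T) = Pow(Add(4, T), Rational(1, 2))
Function('B')(x) = Pow(Add(4, x), Rational(1, 2))
Add(Mul(d, -135), Function('B')(2)) = Add(Mul(-16, -135), Pow(Add(4, 2), Rational(1, 2))) = Add(2160, Pow(6, Rational(1, 2)))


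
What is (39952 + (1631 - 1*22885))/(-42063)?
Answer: -18698/42063 ≈ -0.44452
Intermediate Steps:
(39952 + (1631 - 1*22885))/(-42063) = (39952 + (1631 - 22885))*(-1/42063) = (39952 - 21254)*(-1/42063) = 18698*(-1/42063) = -18698/42063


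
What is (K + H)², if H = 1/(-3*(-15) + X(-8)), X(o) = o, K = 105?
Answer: 15100996/1369 ≈ 11031.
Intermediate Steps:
H = 1/37 (H = 1/(-3*(-15) - 8) = 1/(45 - 8) = 1/37 ≈ 0.027027)
(K + H)² = (105 + 1/37)² = (3886/37)² = 15100996/1369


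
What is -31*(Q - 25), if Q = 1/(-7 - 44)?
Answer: 39556/51 ≈ 775.61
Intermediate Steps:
Q = -1/51 (Q = 1/(-51) = -1/51 ≈ -0.019608)
-31*(Q - 25) = -31*(-1/51 - 25) = -31*(-1276/51) = 39556/51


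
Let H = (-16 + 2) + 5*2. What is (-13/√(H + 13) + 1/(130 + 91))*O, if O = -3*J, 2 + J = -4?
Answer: -17220/221 ≈ -77.919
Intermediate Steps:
J = -6 (J = -2 - 4 = -6)
H = -4 (H = -14 + 10 = -4)
O = 18 (O = -3*(-6) = 18)
(-13/√(H + 13) + 1/(130 + 91))*O = (-13/√(-4 + 13) + 1/(130 + 91))*18 = (-13/(√9) + 1/221)*18 = (-13/3 + 1/221)*18 = -2870/663*18 = -17220/221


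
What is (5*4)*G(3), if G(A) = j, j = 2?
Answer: 40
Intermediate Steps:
G(A) = 2
(5*4)*G(3) = (5*4)*2 = 20*2 = 40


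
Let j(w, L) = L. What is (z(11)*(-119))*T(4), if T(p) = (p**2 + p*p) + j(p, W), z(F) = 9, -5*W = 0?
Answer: -34272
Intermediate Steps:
W = 0 (W = -1/5*0 = 0)
T(p) = 2*p**2 (T(p) = (p**2 + p*p) + 0 = (p**2 + p**2) + 0 = 2*p**2 + 0 = 2*p**2)
(z(11)*(-119))*T(4) = (9*(-119))*(2*4**2) = -2142*16 = -1071*32 = -34272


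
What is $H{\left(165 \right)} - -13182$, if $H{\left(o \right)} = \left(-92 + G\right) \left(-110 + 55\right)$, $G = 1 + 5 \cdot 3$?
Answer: $17362$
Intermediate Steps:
$G = 16$ ($G = 1 + 15 = 16$)
$H{\left(o \right)} = 4180$ ($H{\left(o \right)} = \left(-92 + 16\right) \left(-110 + 55\right) = \left(-76\right) \left(-55\right) = 4180$)
$H{\left(165 \right)} - -13182 = 4180 - -13182 = 4180 + 13182 = 17362$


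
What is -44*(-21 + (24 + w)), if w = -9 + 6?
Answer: 0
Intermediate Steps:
w = -3
-44*(-21 + (24 + w)) = -44*(-21 + (24 - 3)) = -44*(-21 + 21) = -44*0 = 0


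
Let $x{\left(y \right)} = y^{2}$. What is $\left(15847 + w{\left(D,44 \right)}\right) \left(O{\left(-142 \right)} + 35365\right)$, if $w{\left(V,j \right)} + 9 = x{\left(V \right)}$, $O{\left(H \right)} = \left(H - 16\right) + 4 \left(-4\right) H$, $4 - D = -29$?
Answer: $634407033$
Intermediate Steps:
$D = 33$ ($D = 4 - -29 = 4 + 29 = 33$)
$O{\left(H \right)} = -16 - 15 H$ ($O{\left(H \right)} = \left(-16 + H\right) - 16 H = -16 - 15 H$)
$w{\left(V,j \right)} = -9 + V^{2}$
$\left(15847 + w{\left(D,44 \right)}\right) \left(O{\left(-142 \right)} + 35365\right) = \left(15847 - \left(9 - 33^{2}\right)\right) \left(\left(-16 - -2130\right) + 35365\right) = \left(15847 + \left(-9 + 1089\right)\right) \left(\left(-16 + 2130\right) + 35365\right) = \left(15847 + 1080\right) \left(2114 + 35365\right) = 16927 \cdot 37479 = 634407033$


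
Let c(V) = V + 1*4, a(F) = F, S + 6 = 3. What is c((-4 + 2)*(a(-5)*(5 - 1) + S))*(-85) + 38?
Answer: -4212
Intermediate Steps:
S = -3 (S = -6 + 3 = -3)
c(V) = 4 + V (c(V) = V + 4 = 4 + V)
c((-4 + 2)*(a(-5)*(5 - 1) + S))*(-85) + 38 = (4 + (-4 + 2)*(-5*(5 - 1) - 3))*(-85) + 38 = (4 - 2*(-5*4 - 3))*(-85) + 38 = (4 - 2*(-20 - 3))*(-85) + 38 = (4 - 2*(-23))*(-85) + 38 = (4 + 46)*(-85) + 38 = 50*(-85) + 38 = -4250 + 38 = -4212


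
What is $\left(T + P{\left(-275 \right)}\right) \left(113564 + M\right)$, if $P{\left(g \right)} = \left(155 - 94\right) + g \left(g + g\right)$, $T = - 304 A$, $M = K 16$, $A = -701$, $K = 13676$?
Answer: $121124257700$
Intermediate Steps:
$M = 218816$ ($M = 13676 \cdot 16 = 218816$)
$T = 213104$ ($T = \left(-304\right) \left(-701\right) = 213104$)
$P{\left(g \right)} = 61 + 2 g^{2}$ ($P{\left(g \right)} = 61 + g 2 g = 61 + 2 g^{2}$)
$\left(T + P{\left(-275 \right)}\right) \left(113564 + M\right) = \left(213104 + \left(61 + 2 \left(-275\right)^{2}\right)\right) \left(113564 + 218816\right) = \left(213104 + \left(61 + 2 \cdot 75625\right)\right) 332380 = \left(213104 + \left(61 + 151250\right)\right) 332380 = \left(213104 + 151311\right) 332380 = 364415 \cdot 332380 = 121124257700$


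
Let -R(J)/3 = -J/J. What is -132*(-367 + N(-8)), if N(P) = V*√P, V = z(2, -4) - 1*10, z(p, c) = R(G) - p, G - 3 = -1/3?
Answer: 48444 + 2376*I*√2 ≈ 48444.0 + 3360.2*I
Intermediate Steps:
G = 8/3 (G = 3 - 1/3 = 3 - 1*⅓ = 3 - ⅓ = 8/3 ≈ 2.6667)
R(J) = 3 (R(J) = -(-3)*J/J = -(-3) = -3*(-1) = 3)
z(p, c) = 3 - p
V = -9 (V = (3 - 1*2) - 1*10 = (3 - 2) - 10 = 1 - 10 = -9)
N(P) = -9*√P
-132*(-367 + N(-8)) = -132*(-367 - 18*I*√2) = 48444 + 2376*I*√2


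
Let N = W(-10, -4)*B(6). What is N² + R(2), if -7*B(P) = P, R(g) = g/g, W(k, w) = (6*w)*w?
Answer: 331825/49 ≈ 6771.9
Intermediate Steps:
W(k, w) = 6*w²
R(g) = 1
B(P) = -P/7
N = -576/7 (N = (6*(-4)²)*(-⅐*6) = (6*16)*(-6/7) = 96*(-6/7) = -576/7 ≈ -82.286)
N² + R(2) = (-576/7)² + 1 = 331776/49 + 1 = 331825/49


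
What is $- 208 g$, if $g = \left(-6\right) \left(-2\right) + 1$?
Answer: $-2704$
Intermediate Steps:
$g = 13$ ($g = 12 + 1 = 13$)
$- 208 g = \left(-208\right) 13 = -2704$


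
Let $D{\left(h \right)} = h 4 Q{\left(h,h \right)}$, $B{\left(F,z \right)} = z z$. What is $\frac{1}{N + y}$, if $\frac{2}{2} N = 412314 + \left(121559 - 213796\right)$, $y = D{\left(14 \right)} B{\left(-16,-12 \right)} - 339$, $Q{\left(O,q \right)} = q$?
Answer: $\frac{1}{432634} \approx 2.3114 \cdot 10^{-6}$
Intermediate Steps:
$B{\left(F,z \right)} = z^{2}$
$D{\left(h \right)} = 4 h^{2}$ ($D{\left(h \right)} = h 4 h = 4 h h = 4 h^{2}$)
$y = 112557$ ($y = 4 \cdot 14^{2} \left(-12\right)^{2} - 339 = 4 \cdot 196 \cdot 144 - 339 = 784 \cdot 144 - 339 = 112896 - 339 = 112557$)
$N = 320077$ ($N = 412314 + \left(121559 - 213796\right) = 412314 - 92237 = 320077$)
$\frac{1}{N + y} = \frac{1}{320077 + 112557} = \frac{1}{432634}$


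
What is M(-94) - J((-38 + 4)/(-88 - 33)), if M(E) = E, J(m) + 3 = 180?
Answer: -271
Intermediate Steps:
J(m) = 177 (J(m) = -3 + 180 = 177)
M(-94) - J((-38 + 4)/(-88 - 33)) = -94 - 1*177 = -94 - 177 = -271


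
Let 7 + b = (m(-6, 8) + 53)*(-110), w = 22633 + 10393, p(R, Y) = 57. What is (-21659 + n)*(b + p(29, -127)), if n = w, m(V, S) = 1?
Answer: -66951630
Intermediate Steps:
w = 33026
n = 33026
b = -5947 (b = -7 + (1 + 53)*(-110) = -7 + 54*(-110) = -7 - 5940 = -5947)
(-21659 + n)*(b + p(29, -127)) = (-21659 + 33026)*(-5947 + 57) = 11367*(-5890) = -66951630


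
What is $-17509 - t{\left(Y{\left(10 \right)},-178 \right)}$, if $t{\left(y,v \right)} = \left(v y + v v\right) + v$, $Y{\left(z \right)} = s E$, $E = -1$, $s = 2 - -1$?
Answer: $-49549$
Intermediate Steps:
$s = 3$ ($s = 2 + 1 = 3$)
$Y{\left(z \right)} = -3$ ($Y{\left(z \right)} = 3 \left(-1\right) = -3$)
$t{\left(y,v \right)} = v + v^{2} + v y$ ($t{\left(y,v \right)} = \left(v y + v^{2}\right) + v = \left(v^{2} + v y\right) + v = v + v^{2} + v y$)
$-17509 - t{\left(Y{\left(10 \right)},-178 \right)} = -17509 - - 178 \left(1 - 178 - 3\right) = -17509 - \left(-178\right) \left(-180\right) = -17509 - 32040 = -49549$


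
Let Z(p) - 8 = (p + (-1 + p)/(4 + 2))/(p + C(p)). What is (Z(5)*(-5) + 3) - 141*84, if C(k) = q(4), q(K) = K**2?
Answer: -748588/63 ≈ -11882.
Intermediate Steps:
C(k) = 16 (C(k) = 4**2 = 16)
Z(p) = 8 + (-1/6 + 7*p/6)/(16 + p) (Z(p) = 8 + (p + (-1 + p)/(4 + 2))/(p + 16) = 8 + (p + (-1 + p)/6)/(16 + p) = 8 + (p + (-1 + p)*(1/6))/(16 + p) = 8 + (p + (-1/6 + p/6))/(16 + p) = 8 + (-1/6 + 7*p/6)/(16 + p))
(Z(5)*(-5) + 3) - 141*84 = (((767 + 55*5)/(6*(16 + 5)))*(-5) + 3) - 141*84 = (((1/6)*(767 + 275)/21)*(-5) + 3) - 11844 = (((1/6)*(1/21)*1042)*(-5) + 3) - 11844 = ((521/63)*(-5) + 3) - 11844 = (-2605/63 + 3) - 11844 = -2416/63 - 11844 = -748588/63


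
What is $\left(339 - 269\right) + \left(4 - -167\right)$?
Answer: $241$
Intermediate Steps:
$\left(339 - 269\right) + \left(4 - -167\right) = 70 + \left(4 + 167\right) = 70 + 171 = 241$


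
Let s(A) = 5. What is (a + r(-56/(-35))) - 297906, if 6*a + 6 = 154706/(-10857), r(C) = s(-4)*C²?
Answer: -48513946706/162855 ≈ -2.9790e+5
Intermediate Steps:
r(C) = 5*C²
a = -109924/32571 (a = -1 + (154706/(-10857))/6 = -1 + (154706*(-1/10857))/6 = -1 + (⅙)*(-154706/10857) = -1 - 77353/32571 = -109924/32571 ≈ -3.3749)
(a + r(-56/(-35))) - 297906 = (-109924/32571 + 5*(-56/(-35))²) - 297906 = (-109924/32571 + 5*(-56*(-1/35))²) - 297906 = (-109924/32571 + 5*(8/5)²) - 297906 = (-109924/32571 + 5*(64/25)) - 297906 = (-109924/32571 + 64/5) - 297906 = 1534924/162855 - 297906 = -48513946706/162855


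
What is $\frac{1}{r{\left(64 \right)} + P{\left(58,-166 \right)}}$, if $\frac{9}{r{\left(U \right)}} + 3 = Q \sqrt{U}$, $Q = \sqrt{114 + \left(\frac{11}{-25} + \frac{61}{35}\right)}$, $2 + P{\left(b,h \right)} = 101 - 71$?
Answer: $\frac{191109}{5351677} - \frac{40 \sqrt{15694}}{37461739} \approx 0.035576$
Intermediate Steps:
$P{\left(b,h \right)} = 28$ ($P{\left(b,h \right)} = -2 + \left(101 - 71\right) = -2 + 30 = 28$)
$Q = \frac{3 \sqrt{15694}}{35}$ ($Q = \sqrt{114 + \left(11 \left(- \frac{1}{25}\right) + 61 \cdot \frac{1}{35}\right)} = \sqrt{114 + \left(- \frac{11}{25} + \frac{61}{35}\right)} = \sqrt{114 + \frac{228}{175}} = \sqrt{\frac{20178}{175}} = \frac{3 \sqrt{15694}}{35} \approx 10.738$)
$r{\left(U \right)} = \frac{9}{-3 + \frac{3 \sqrt{15694} \sqrt{U}}{35}}$ ($r{\left(U \right)} = \frac{9}{-3 + \frac{3 \sqrt{15694}}{35} \sqrt{U}} = \frac{9}{-3 + \frac{3 \sqrt{15694} \sqrt{U}}{35}}$)
$\frac{1}{r{\left(64 \right)} + P{\left(58,-166 \right)}} = \frac{1}{\frac{105}{-35 + \sqrt{15694} \sqrt{64}} + 28} = \frac{1}{\frac{105}{-35 + \sqrt{15694} \cdot 8} + 28} = \frac{1}{\frac{105}{-35 + 8 \sqrt{15694}} + 28} = \frac{1}{28 + \frac{105}{-35 + 8 \sqrt{15694}}}$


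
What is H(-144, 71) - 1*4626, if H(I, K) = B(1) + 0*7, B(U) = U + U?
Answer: -4624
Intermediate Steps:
B(U) = 2*U
H(I, K) = 2 (H(I, K) = 2*1 + 0*7 = 2 + 0 = 2)
H(-144, 71) - 1*4626 = 2 - 1*4626 = 2 - 4626 = -4624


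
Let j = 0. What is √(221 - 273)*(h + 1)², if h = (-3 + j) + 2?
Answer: 0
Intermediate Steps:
h = -1 (h = (-3 + 0) + 2 = -3 + 2 = -1)
√(221 - 273)*(h + 1)² = √(221 - 273)*(-1 + 1)² = √(-52)*0² = (2*I*√13)*0 = 0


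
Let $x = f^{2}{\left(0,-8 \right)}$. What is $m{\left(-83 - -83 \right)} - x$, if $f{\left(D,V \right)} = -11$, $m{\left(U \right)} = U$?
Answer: $-121$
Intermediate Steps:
$x = 121$ ($x = \left(-11\right)^{2} = 121$)
$m{\left(-83 - -83 \right)} - x = \left(-83 - -83\right) - 121 = \left(-83 + 83\right) - 121 = 0 - 121 = -121$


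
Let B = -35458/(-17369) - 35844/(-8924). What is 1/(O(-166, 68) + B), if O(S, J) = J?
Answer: 38750239/2869766659 ≈ 0.013503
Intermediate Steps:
B = 234750407/38750239 (B = -35458*(-1/17369) - 35844*(-1/8924) = 35458/17369 + 8961/2231 = 234750407/38750239 ≈ 6.0580)
1/(O(-166, 68) + B) = 1/(68 + 234750407/38750239) = 1/(2869766659/38750239) = 38750239/2869766659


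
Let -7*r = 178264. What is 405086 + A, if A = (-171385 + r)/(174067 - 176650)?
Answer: 7325737925/18081 ≈ 4.0516e+5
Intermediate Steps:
r = -178264/7 (r = -⅐*178264 = -178264/7 ≈ -25466.)
A = 1377959/18081 (A = (-171385 - 178264/7)/(174067 - 176650) = -1377959/7/(-2583) = -1377959/7*(-1/2583) = 1377959/18081 ≈ 76.210)
405086 + A = 405086 + 1377959/18081 = 7325737925/18081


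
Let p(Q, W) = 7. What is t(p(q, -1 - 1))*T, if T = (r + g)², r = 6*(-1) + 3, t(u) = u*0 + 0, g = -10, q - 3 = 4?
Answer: 0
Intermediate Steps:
q = 7 (q = 3 + 4 = 7)
t(u) = 0 (t(u) = 0 + 0 = 0)
r = -3 (r = -6 + 3 = -3)
T = 169 (T = (-3 - 10)² = (-13)² = 169)
t(p(q, -1 - 1))*T = 0*169 = 0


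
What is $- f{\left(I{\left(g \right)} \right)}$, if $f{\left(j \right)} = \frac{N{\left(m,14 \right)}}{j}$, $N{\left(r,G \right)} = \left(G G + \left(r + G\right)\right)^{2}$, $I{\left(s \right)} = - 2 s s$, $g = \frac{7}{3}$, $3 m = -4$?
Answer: $\frac{195938}{49} \approx 3998.7$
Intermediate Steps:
$m = - \frac{4}{3}$ ($m = \frac{1}{3} \left(-4\right) = - \frac{4}{3} \approx -1.3333$)
$g = \frac{7}{3}$ ($g = 7 \cdot \frac{1}{3} = \frac{7}{3} \approx 2.3333$)
$I{\left(s \right)} = - 2 s^{2}$
$N{\left(r,G \right)} = \left(G + r + G^{2}\right)^{2}$ ($N{\left(r,G \right)} = \left(G^{2} + \left(G + r\right)\right)^{2} = \left(G + r + G^{2}\right)^{2}$)
$f{\left(j \right)} = \frac{391876}{9 j}$ ($f{\left(j \right)} = \frac{\left(14 - \frac{4}{3} + 14^{2}\right)^{2}}{j} = \frac{\left(14 - \frac{4}{3} + 196\right)^{2}}{j} = \frac{\left(\frac{626}{3}\right)^{2}}{j} = \frac{391876}{9 j}$)
$- f{\left(I{\left(g \right)} \right)} = - \frac{391876}{9 \left(- 2 \left(\frac{7}{3}\right)^{2}\right)} = - \frac{391876}{9 \left(\left(-2\right) \frac{49}{9}\right)} = - \frac{391876}{9 \left(- \frac{98}{9}\right)} = - \frac{391876 \left(-9\right)}{9 \cdot 98} = \left(-1\right) \left(- \frac{195938}{49}\right) = \frac{195938}{49}$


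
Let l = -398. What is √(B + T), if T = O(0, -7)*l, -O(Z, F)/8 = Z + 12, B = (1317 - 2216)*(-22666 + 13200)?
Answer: √8548142 ≈ 2923.7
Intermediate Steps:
B = 8509934 (B = -899*(-9466) = 8509934)
O(Z, F) = -96 - 8*Z (O(Z, F) = -8*(Z + 12) = -8*(12 + Z) = -96 - 8*Z)
T = 38208 (T = (-96 - 8*0)*(-398) = (-96 + 0)*(-398) = -96*(-398) = 38208)
√(B + T) = √(8509934 + 38208) = √8548142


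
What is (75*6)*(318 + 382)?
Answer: 315000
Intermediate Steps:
(75*6)*(318 + 382) = 450*700 = 315000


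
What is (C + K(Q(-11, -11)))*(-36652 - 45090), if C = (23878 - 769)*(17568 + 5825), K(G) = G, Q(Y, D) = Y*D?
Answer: -44188822604836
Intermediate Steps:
Q(Y, D) = D*Y
C = 540588837 (C = 23109*23393 = 540588837)
(C + K(Q(-11, -11)))*(-36652 - 45090) = (540588837 - 11*(-11))*(-36652 - 45090) = (540588837 + 121)*(-81742) = 540588958*(-81742) = -44188822604836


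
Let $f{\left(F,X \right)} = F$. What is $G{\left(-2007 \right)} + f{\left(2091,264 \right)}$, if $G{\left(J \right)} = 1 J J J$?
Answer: $-8084292252$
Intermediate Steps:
$G{\left(J \right)} = J^{3}$ ($G{\left(J \right)} = J J J = J^{2} J = J^{3}$)
$G{\left(-2007 \right)} + f{\left(2091,264 \right)} = \left(-2007\right)^{3} + 2091 = -8084294343 + 2091 = -8084292252$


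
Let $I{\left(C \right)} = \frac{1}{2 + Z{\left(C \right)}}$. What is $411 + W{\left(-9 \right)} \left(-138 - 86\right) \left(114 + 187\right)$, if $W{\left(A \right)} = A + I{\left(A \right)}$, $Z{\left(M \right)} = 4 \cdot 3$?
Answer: $602411$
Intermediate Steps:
$Z{\left(M \right)} = 12$
$I{\left(C \right)} = \frac{1}{14}$ ($I{\left(C \right)} = \frac{1}{2 + 12} = \frac{1}{14}$)
$W{\left(A \right)} = \frac{1}{14} + A$ ($W{\left(A \right)} = A + \frac{1}{14} = \frac{1}{14} + A$)
$411 + W{\left(-9 \right)} \left(-138 - 86\right) \left(114 + 187\right) = 411 + \left(\frac{1}{14} - 9\right) \left(-138 - 86\right) \left(114 + 187\right) = 411 - \frac{125 \left(\left(-224\right) 301\right)}{14} = 411 - -602000 = 411 + 602000 = 602411$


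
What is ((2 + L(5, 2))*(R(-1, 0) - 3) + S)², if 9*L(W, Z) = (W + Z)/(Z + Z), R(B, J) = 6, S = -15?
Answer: 10201/144 ≈ 70.840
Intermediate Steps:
L(W, Z) = (W + Z)/(18*Z) (L(W, Z) = ((W + Z)/(Z + Z))/9 = ((W + Z)/((2*Z)))/9 = ((W + Z)*(1/(2*Z)))/9 = ((W + Z)/(2*Z))/9 = (W + Z)/(18*Z))
((2 + L(5, 2))*(R(-1, 0) - 3) + S)² = ((2 + (1/18)*(5 + 2)/2)*(6 - 3) - 15)² = ((2 + (1/18)*(½)*7)*3 - 15)² = ((2 + 7/36)*3 - 15)² = ((79/36)*3 - 15)² = (79/12 - 15)² = (-101/12)² = 10201/144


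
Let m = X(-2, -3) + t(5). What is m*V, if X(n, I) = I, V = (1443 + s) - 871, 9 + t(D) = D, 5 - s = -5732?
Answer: -44163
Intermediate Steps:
s = 5737 (s = 5 - 1*(-5732) = 5 + 5732 = 5737)
t(D) = -9 + D
V = 6309 (V = (1443 + 5737) - 871 = 7180 - 871 = 6309)
m = -7 (m = -3 + (-9 + 5) = -3 - 4 = -7)
m*V = -7*6309 = -44163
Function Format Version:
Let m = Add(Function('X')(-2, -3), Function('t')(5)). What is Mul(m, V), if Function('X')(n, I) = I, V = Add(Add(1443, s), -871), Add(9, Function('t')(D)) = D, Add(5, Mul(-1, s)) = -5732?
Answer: -44163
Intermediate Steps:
s = 5737 (s = Add(5, Mul(-1, -5732)) = Add(5, 5732) = 5737)
Function('t')(D) = Add(-9, D)
V = 6309 (V = Add(Add(1443, 5737), -871) = Add(7180, -871) = 6309)
m = -7 (m = Add(-3, Add(-9, 5)) = Add(-3, -4) = -7)
Mul(m, V) = Mul(-7, 6309) = -44163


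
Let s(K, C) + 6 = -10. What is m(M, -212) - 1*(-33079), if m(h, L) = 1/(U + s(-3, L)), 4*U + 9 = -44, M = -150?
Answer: 3870239/117 ≈ 33079.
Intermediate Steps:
s(K, C) = -16 (s(K, C) = -6 - 10 = -16)
U = -53/4 (U = -9/4 + (¼)*(-44) = -9/4 - 11 = -53/4 ≈ -13.250)
m(h, L) = -4/117 (m(h, L) = 1/(-53/4 - 16) = 1/(-117/4) = -4/117)
m(M, -212) - 1*(-33079) = -4/117 - 1*(-33079) = -4/117 + 33079 = 3870239/117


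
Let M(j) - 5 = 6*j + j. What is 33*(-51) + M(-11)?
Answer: -1755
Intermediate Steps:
M(j) = 5 + 7*j (M(j) = 5 + (6*j + j) = 5 + 7*j)
33*(-51) + M(-11) = 33*(-51) + (5 + 7*(-11)) = -1683 + (5 - 77) = -1683 - 72 = -1755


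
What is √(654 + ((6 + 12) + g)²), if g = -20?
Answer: √658 ≈ 25.652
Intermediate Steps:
√(654 + ((6 + 12) + g)²) = √(654 + ((6 + 12) - 20)²) = √(654 + (18 - 20)²) = √(654 + (-2)²) = √(654 + 4) = √658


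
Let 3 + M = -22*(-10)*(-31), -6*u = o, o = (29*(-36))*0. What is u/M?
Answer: 0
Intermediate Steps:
o = 0 (o = -1044*0 = 0)
u = 0 (u = -⅙*0 = 0)
M = -6823 (M = -3 - 22*(-10)*(-31) = -3 + 220*(-31) = -3 - 6820 = -6823)
u/M = 0/(-6823) = 0*(-1/6823) = 0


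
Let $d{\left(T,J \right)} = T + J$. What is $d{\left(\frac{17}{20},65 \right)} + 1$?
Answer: $\frac{1337}{20} \approx 66.85$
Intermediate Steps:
$d{\left(T,J \right)} = J + T$
$d{\left(\frac{17}{20},65 \right)} + 1 = \left(65 + \frac{17}{20}\right) + 1 = \frac{1317}{20} + 1 = \frac{1337}{20}$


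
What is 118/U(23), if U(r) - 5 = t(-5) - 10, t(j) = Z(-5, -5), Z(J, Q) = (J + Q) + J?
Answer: -59/10 ≈ -5.9000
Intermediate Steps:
Z(J, Q) = Q + 2*J
t(j) = -15 (t(j) = -5 + 2*(-5) = -5 - 10 = -15)
U(r) = -20 (U(r) = 5 + (-15 - 10) = 5 - 25 = -20)
118/U(23) = 118/(-20) = 118*(-1/20) = -59/10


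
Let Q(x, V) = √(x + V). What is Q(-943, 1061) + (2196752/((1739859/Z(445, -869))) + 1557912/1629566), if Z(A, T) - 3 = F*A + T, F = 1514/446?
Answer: 257591557953152044/316126480438131 + √118 ≈ 825.70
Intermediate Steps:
F = 757/223 (F = 1514*(1/446) = 757/223 ≈ 3.3946)
Z(A, T) = 3 + T + 757*A/223 (Z(A, T) = 3 + (757*A/223 + T) = 3 + (T + 757*A/223) = 3 + T + 757*A/223)
Q(x, V) = √(V + x)
Q(-943, 1061) + (2196752/((1739859/Z(445, -869))) + 1557912/1629566) = √(1061 - 943) + (2196752/((1739859/(3 - 869 + (757/223)*445))) + 1557912/1629566) = √118 + (2196752/((1739859/(3 - 869 + 336865/223))) + 1557912*(1/1629566)) = √118 + (2196752/((1739859/(143747/223))) + 778956/814783) = √118 + (2196752/((1739859*(223/143747))) + 778956/814783) = √118 + (2196752/(387988557/143747) + 778956/814783) = √118 + (2196752*(143747/387988557) + 778956/814783) = √118 + (315776509744/387988557 + 778956/814783) = √118 + 257591557953152044/316126480438131 = 257591557953152044/316126480438131 + √118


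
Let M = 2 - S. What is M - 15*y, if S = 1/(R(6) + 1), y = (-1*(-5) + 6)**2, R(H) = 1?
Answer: -3627/2 ≈ -1813.5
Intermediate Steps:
y = 121 (y = (5 + 6)**2 = 11**2 = 121)
S = 1/2 (S = 1/(1 + 1) = 1/2 ≈ 0.50000)
M = 3/2 (M = 2 - 1*1/2 = 2 - 1/2 = 3/2 ≈ 1.5000)
M - 15*y = 3/2 - 15*121 = 3/2 - 1815 = -3627/2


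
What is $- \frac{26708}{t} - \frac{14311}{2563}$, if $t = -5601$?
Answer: $- \frac{1063937}{1305033} \approx -0.81526$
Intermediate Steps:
$- \frac{26708}{t} - \frac{14311}{2563} = - \frac{26708}{-5601} - \frac{14311}{2563} = \left(-26708\right) \left(- \frac{1}{5601}\right) - \frac{1301}{233} = \frac{26708}{5601} - \frac{1301}{233} = - \frac{1063937}{1305033}$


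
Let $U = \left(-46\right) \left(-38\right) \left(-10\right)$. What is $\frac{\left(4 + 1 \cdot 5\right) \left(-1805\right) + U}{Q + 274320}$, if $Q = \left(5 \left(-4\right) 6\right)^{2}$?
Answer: $- \frac{6745}{57744} \approx -0.11681$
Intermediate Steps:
$U = -17480$ ($U = 1748 \left(-10\right) = -17480$)
$Q = 14400$ ($Q = \left(\left(-20\right) 6\right)^{2} = \left(-120\right)^{2} = 14400$)
$\frac{\left(4 + 1 \cdot 5\right) \left(-1805\right) + U}{Q + 274320} = \frac{\left(4 + 1 \cdot 5\right) \left(-1805\right) - 17480}{14400 + 274320} = \frac{\left(4 + 5\right) \left(-1805\right) - 17480}{288720} = \left(9 \left(-1805\right) - 17480\right) \frac{1}{288720} = \left(-16245 - 17480\right) \frac{1}{288720} = \left(-33725\right) \frac{1}{288720} = - \frac{6745}{57744}$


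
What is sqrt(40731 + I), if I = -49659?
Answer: 12*I*sqrt(62) ≈ 94.488*I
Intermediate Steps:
sqrt(40731 + I) = sqrt(40731 - 49659) = sqrt(-8928) = 12*I*sqrt(62)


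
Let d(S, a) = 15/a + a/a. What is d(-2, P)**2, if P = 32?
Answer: 2209/1024 ≈ 2.1572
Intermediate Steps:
d(S, a) = 1 + 15/a (d(S, a) = 15/a + 1 = 1 + 15/a)
d(-2, P)**2 = ((15 + 32)/32)**2 = ((1/32)*47)**2 = (47/32)**2 = 2209/1024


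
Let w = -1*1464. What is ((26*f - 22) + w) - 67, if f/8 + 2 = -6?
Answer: -3217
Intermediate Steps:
f = -64 (f = -16 + 8*(-6) = -16 - 48 = -64)
w = -1464
((26*f - 22) + w) - 67 = ((26*(-64) - 22) - 1464) - 67 = ((-1664 - 22) - 1464) - 67 = (-1686 - 1464) - 67 = -3150 - 67 = -3217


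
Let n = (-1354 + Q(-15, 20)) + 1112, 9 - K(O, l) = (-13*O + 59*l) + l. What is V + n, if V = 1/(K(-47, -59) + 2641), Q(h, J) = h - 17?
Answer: -1528645/5579 ≈ -274.00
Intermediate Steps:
Q(h, J) = -17 + h
K(O, l) = 9 - 60*l + 13*O (K(O, l) = 9 - ((-13*O + 59*l) + l) = 9 - (-13*O + 60*l) = 9 + (-60*l + 13*O) = 9 - 60*l + 13*O)
V = 1/5579 (V = 1/((9 - 60*(-59) + 13*(-47)) + 2641) = 1/((9 + 3540 - 611) + 2641) = 1/(2938 + 2641) = 1/5579 ≈ 0.00017924)
n = -274 (n = (-1354 + (-17 - 15)) + 1112 = (-1354 - 32) + 1112 = -1386 + 1112 = -274)
V + n = 1/5579 - 274 = -1528645/5579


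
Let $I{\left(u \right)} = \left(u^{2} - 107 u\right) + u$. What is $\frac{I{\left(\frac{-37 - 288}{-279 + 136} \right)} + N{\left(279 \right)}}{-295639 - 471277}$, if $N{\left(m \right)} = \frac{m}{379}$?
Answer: $\frac{2694304}{8792500211} \approx 0.00030643$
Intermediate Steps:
$N{\left(m \right)} = \frac{m}{379}$ ($N{\left(m \right)} = m \frac{1}{379} = \frac{m}{379}$)
$I{\left(u \right)} = u^{2} - 106 u$
$\frac{I{\left(\frac{-37 - 288}{-279 + 136} \right)} + N{\left(279 \right)}}{-295639 - 471277} = \frac{\frac{-37 - 288}{-279 + 136} \left(-106 + \frac{-37 - 288}{-279 + 136}\right) + \frac{1}{379} \cdot 279}{-295639 - 471277} = \frac{- \frac{325}{-143} \left(-106 - \frac{325}{-143}\right) + \frac{279}{379}}{-766916} = \left(\left(-325\right) \left(- \frac{1}{143}\right) \left(-106 - - \frac{25}{11}\right) + \frac{279}{379}\right) \left(- \frac{1}{766916}\right) = \left(\frac{25 \left(-106 + \frac{25}{11}\right)}{11} + \frac{279}{379}\right) \left(- \frac{1}{766916}\right) = \left(\frac{25}{11} \left(- \frac{1141}{11}\right) + \frac{279}{379}\right) \left(- \frac{1}{766916}\right) = \left(- \frac{28525}{121} + \frac{279}{379}\right) \left(- \frac{1}{766916}\right) = \left(- \frac{10777216}{45859}\right) \left(- \frac{1}{766916}\right) = \frac{2694304}{8792500211}$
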